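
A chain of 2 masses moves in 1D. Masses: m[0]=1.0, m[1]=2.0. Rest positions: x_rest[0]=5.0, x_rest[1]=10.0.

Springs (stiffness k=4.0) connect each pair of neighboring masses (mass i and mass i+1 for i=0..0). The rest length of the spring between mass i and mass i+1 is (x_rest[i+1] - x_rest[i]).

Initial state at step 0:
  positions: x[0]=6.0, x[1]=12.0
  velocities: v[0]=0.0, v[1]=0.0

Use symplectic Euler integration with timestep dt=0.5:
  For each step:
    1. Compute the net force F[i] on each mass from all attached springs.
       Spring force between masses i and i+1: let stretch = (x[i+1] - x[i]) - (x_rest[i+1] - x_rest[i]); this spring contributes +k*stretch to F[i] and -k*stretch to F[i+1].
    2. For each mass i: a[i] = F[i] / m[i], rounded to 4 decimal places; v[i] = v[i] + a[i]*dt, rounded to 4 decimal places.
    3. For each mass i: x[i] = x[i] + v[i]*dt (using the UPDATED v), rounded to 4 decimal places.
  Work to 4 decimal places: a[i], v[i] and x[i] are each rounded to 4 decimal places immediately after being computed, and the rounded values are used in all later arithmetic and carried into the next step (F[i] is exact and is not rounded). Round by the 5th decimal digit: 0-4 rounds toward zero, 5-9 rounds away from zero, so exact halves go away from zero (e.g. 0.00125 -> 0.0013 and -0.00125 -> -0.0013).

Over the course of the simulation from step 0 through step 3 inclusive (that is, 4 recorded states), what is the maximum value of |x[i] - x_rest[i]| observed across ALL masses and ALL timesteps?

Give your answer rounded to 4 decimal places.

Step 0: x=[6.0000 12.0000] v=[0.0000 0.0000]
Step 1: x=[7.0000 11.5000] v=[2.0000 -1.0000]
Step 2: x=[7.5000 11.2500] v=[1.0000 -0.5000]
Step 3: x=[6.7500 11.6250] v=[-1.5000 0.7500]
Max displacement = 2.5000

Answer: 2.5000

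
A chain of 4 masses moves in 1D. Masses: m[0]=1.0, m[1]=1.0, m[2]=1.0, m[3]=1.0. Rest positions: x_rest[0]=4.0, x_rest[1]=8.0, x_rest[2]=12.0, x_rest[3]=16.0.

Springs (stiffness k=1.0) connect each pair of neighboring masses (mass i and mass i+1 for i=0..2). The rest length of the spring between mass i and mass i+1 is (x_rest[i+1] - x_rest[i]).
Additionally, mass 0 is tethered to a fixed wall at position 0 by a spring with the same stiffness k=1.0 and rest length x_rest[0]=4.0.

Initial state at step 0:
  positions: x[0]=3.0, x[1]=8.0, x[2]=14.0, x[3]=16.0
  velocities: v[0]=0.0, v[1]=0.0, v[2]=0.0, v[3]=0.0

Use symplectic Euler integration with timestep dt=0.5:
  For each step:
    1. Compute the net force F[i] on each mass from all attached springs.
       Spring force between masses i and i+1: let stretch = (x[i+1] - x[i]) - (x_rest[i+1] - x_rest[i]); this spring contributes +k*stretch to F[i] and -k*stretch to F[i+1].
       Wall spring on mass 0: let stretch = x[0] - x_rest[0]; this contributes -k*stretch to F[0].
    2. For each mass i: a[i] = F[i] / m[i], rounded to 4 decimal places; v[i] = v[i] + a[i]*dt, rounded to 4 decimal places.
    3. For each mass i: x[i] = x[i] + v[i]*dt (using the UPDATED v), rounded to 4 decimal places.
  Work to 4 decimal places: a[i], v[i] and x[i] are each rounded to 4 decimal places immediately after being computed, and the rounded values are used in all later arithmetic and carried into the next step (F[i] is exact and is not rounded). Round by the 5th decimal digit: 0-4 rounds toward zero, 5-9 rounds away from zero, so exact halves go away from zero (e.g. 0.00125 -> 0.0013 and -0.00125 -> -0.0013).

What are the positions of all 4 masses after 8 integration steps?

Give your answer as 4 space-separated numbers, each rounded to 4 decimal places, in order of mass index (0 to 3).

Answer: 2.8160 8.8289 12.8820 15.2268

Derivation:
Step 0: x=[3.0000 8.0000 14.0000 16.0000] v=[0.0000 0.0000 0.0000 0.0000]
Step 1: x=[3.5000 8.2500 13.0000 16.5000] v=[1.0000 0.5000 -2.0000 1.0000]
Step 2: x=[4.3125 8.5000 11.6875 17.1250] v=[1.6250 0.5000 -2.6250 1.2500]
Step 3: x=[5.0938 8.5000 10.9375 17.3907] v=[1.5625 0.0000 -1.5000 0.5313]
Step 4: x=[5.4532 8.2578 11.1915 17.0431] v=[0.7187 -0.4844 0.5079 -0.6953]
Step 5: x=[5.1504 8.0479 12.1750 16.2326] v=[-0.6056 -0.4199 1.9669 -1.6211]
Step 6: x=[4.2844 8.1454 13.1411 15.4077] v=[-1.7321 0.1949 1.9322 -1.6499]
Step 7: x=[3.3125 8.5266 13.4250 15.0161] v=[-1.9438 0.7623 0.5677 -0.7832]
Step 8: x=[2.8160 8.8289 12.8820 15.2268] v=[-0.9930 0.6045 -1.0860 0.4213]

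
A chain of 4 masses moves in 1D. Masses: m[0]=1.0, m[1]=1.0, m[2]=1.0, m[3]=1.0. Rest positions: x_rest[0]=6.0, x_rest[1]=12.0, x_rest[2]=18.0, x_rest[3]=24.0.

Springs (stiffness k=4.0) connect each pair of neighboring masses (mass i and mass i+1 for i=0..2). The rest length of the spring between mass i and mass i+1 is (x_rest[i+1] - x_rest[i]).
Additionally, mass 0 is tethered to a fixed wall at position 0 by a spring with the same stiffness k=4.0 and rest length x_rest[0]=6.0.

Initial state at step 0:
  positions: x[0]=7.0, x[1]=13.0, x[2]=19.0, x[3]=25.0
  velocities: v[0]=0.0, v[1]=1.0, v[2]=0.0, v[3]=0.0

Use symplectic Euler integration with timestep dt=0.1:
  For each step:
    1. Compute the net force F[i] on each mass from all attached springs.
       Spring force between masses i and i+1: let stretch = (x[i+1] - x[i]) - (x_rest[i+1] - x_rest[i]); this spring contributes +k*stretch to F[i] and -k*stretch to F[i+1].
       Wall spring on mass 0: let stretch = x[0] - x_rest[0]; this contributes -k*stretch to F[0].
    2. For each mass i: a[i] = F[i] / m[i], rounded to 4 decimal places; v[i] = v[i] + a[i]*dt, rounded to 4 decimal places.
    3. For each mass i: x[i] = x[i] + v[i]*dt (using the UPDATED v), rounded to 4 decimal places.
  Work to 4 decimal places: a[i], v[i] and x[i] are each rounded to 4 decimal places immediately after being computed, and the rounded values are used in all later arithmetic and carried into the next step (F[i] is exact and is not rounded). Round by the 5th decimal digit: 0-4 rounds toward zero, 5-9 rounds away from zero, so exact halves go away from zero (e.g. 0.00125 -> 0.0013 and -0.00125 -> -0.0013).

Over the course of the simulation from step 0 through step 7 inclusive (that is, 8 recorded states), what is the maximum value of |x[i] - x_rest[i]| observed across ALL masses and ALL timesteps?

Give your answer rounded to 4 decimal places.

Answer: 1.3100

Derivation:
Step 0: x=[7.0000 13.0000 19.0000 25.0000] v=[0.0000 1.0000 0.0000 0.0000]
Step 1: x=[6.9600 13.1000 19.0000 25.0000] v=[-0.4000 1.0000 0.0000 0.0000]
Step 2: x=[6.8872 13.1904 19.0040 25.0000] v=[-0.7280 0.9040 0.0400 0.0000]
Step 3: x=[6.7910 13.2612 19.0153 25.0002] v=[-0.9616 0.7082 0.1130 0.0016]
Step 4: x=[6.6820 13.3034 19.0358 25.0010] v=[-1.0899 0.4218 0.2053 0.0076]
Step 5: x=[6.5706 13.3100 19.0656 25.0032] v=[-1.1141 0.0662 0.2984 0.0215]
Step 6: x=[6.4659 13.2773 19.1027 25.0079] v=[-1.0466 -0.3273 0.3712 0.0465]
Step 7: x=[6.3751 13.2051 19.1430 25.0163] v=[-0.9084 -0.7217 0.4031 0.0844]
Max displacement = 1.3100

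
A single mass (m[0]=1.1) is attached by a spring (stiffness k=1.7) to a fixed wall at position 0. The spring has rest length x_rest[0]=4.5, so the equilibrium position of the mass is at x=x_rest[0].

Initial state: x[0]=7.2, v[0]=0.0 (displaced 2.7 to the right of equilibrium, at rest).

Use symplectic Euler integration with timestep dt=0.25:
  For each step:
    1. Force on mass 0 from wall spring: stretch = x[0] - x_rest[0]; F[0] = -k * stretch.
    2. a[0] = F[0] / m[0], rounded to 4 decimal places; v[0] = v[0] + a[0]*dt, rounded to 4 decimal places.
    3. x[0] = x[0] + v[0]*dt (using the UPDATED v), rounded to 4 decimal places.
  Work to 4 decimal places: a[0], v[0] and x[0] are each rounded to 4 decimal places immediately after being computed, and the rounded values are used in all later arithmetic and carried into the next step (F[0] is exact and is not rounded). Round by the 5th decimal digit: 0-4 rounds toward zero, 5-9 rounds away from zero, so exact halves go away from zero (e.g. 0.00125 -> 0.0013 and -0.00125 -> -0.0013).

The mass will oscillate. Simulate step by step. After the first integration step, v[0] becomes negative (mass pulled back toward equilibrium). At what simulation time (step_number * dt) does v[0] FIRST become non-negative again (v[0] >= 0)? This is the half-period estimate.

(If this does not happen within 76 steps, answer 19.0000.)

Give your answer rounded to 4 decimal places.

Answer: 2.7500

Derivation:
Step 0: x=[7.2000] v=[0.0000]
Step 1: x=[6.9392] v=[-1.0432]
Step 2: x=[6.4428] v=[-1.9856]
Step 3: x=[5.7588] v=[-2.7362]
Step 4: x=[4.9532] v=[-3.2226]
Step 5: x=[4.1038] v=[-3.3977]
Step 6: x=[3.2927] v=[-3.2446]
Step 7: x=[2.5982] v=[-2.7782]
Step 8: x=[2.0874] v=[-2.0434]
Step 9: x=[1.8096] v=[-1.1113]
Step 10: x=[1.7917] v=[-0.0718]
Step 11: x=[2.0354] v=[0.9746]
First v>=0 after going negative at step 11, time=2.7500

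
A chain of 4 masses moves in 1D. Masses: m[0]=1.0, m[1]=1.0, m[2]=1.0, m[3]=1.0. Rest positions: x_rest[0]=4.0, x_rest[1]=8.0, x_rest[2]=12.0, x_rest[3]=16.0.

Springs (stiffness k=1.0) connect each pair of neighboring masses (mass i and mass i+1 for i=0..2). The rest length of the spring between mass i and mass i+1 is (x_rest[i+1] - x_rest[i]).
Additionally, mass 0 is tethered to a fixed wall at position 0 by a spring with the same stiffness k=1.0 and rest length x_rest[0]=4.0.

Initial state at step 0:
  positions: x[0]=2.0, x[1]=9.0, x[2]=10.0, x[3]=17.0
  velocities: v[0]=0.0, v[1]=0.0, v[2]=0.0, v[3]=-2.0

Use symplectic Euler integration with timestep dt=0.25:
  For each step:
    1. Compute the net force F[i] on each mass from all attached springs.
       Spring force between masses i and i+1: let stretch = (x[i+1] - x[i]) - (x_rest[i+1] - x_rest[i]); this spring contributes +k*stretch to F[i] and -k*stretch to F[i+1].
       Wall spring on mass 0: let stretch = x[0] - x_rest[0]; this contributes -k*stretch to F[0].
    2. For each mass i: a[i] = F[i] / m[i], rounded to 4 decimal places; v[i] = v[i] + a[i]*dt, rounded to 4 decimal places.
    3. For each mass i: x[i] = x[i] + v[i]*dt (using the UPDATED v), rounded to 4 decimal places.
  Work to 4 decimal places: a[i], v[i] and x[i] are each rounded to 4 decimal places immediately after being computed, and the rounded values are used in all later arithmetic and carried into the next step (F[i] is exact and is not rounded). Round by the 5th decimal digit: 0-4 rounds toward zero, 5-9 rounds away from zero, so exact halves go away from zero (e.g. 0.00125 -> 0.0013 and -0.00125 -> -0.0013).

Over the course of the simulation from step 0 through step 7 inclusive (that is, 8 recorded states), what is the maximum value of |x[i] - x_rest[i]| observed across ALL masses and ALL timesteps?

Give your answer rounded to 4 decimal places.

Answer: 3.2932

Derivation:
Step 0: x=[2.0000 9.0000 10.0000 17.0000] v=[0.0000 0.0000 0.0000 -2.0000]
Step 1: x=[2.3125 8.6250 10.3750 16.3125] v=[1.2500 -1.5000 1.5000 -2.7500]
Step 2: x=[2.8750 7.9649 11.0117 15.5039] v=[2.2500 -2.6406 2.5469 -3.2344]
Step 3: x=[3.5759 7.1771 11.7388 14.6645] v=[2.8037 -3.1514 2.9083 -3.3575]
Step 4: x=[4.2784 6.4493 12.3636 13.8923] v=[2.8100 -2.9113 2.4993 -3.0889]
Step 5: x=[4.8492 5.9554 12.7143 13.2745] v=[2.2831 -1.9755 1.4029 -2.4711]
Step 6: x=[5.1861 5.8148 12.6776 12.8717] v=[1.3474 -0.5623 -0.1468 -1.6112]
Step 7: x=[5.2381 6.0639 12.2241 12.7068] v=[0.2081 0.9962 -1.8140 -0.6597]
Max displacement = 3.2932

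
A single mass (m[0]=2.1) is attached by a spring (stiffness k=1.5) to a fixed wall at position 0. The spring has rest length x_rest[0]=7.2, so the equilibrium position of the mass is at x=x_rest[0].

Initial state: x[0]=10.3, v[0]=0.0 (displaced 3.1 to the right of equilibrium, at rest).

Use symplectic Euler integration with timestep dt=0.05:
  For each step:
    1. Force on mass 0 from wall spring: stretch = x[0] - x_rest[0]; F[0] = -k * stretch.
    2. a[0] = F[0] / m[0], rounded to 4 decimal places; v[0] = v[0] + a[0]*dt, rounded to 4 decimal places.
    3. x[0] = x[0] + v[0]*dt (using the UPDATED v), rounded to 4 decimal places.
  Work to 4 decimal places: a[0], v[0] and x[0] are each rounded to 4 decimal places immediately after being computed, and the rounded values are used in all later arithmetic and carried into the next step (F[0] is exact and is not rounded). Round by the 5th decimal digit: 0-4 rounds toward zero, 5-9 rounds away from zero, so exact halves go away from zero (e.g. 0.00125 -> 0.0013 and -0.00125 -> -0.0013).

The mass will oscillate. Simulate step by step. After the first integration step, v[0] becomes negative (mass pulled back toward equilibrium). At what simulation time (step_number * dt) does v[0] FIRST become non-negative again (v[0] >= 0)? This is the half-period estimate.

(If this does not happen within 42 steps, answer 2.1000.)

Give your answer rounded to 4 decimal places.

Answer: 2.1000

Derivation:
Step 0: x=[10.3000] v=[0.0000]
Step 1: x=[10.2945] v=[-0.1107]
Step 2: x=[10.2834] v=[-0.2212]
Step 3: x=[10.2668] v=[-0.3313]
Step 4: x=[10.2448] v=[-0.4408]
Step 5: x=[10.2173] v=[-0.5495]
Step 6: x=[10.1844] v=[-0.6573]
Step 7: x=[10.1462] v=[-0.7639]
Step 8: x=[10.1027] v=[-0.8691]
Step 9: x=[10.0541] v=[-0.9728]
Step 10: x=[10.0004] v=[-1.0747]
Step 11: x=[9.9417] v=[-1.1747]
Step 12: x=[9.8781] v=[-1.2726]
Step 13: x=[9.8097] v=[-1.3682]
Step 14: x=[9.7366] v=[-1.4614]
Step 15: x=[9.6590] v=[-1.5520]
Step 16: x=[9.5770] v=[-1.6398]
Step 17: x=[9.4908] v=[-1.7247]
Step 18: x=[9.4005] v=[-1.8065]
Step 19: x=[9.3062] v=[-1.8851]
Step 20: x=[9.2082] v=[-1.9603]
Step 21: x=[9.1066] v=[-2.0320]
Step 22: x=[9.0016] v=[-2.1001]
Step 23: x=[8.8934] v=[-2.1644]
Step 24: x=[8.7822] v=[-2.2249]
Step 25: x=[8.6681] v=[-2.2814]
Step 26: x=[8.5514] v=[-2.3338]
Step 27: x=[8.4323] v=[-2.3821]
Step 28: x=[8.3110] v=[-2.4261]
Step 29: x=[8.1877] v=[-2.4658]
Step 30: x=[8.0626] v=[-2.5011]
Step 31: x=[7.9360] v=[-2.5319]
Step 32: x=[7.8081] v=[-2.5582]
Step 33: x=[7.6791] v=[-2.5799]
Step 34: x=[7.5493] v=[-2.5970]
Step 35: x=[7.4188] v=[-2.6095]
Step 36: x=[7.2879] v=[-2.6173]
Step 37: x=[7.1569] v=[-2.6204]
Step 38: x=[7.0260] v=[-2.6189]
Step 39: x=[6.8954] v=[-2.6127]
Step 40: x=[6.7653] v=[-2.6018]
Step 41: x=[6.6360] v=[-2.5863]
Step 42: x=[6.5077] v=[-2.5662]
v[0] did not become non-negative within 42 steps; using fallback time=2.1000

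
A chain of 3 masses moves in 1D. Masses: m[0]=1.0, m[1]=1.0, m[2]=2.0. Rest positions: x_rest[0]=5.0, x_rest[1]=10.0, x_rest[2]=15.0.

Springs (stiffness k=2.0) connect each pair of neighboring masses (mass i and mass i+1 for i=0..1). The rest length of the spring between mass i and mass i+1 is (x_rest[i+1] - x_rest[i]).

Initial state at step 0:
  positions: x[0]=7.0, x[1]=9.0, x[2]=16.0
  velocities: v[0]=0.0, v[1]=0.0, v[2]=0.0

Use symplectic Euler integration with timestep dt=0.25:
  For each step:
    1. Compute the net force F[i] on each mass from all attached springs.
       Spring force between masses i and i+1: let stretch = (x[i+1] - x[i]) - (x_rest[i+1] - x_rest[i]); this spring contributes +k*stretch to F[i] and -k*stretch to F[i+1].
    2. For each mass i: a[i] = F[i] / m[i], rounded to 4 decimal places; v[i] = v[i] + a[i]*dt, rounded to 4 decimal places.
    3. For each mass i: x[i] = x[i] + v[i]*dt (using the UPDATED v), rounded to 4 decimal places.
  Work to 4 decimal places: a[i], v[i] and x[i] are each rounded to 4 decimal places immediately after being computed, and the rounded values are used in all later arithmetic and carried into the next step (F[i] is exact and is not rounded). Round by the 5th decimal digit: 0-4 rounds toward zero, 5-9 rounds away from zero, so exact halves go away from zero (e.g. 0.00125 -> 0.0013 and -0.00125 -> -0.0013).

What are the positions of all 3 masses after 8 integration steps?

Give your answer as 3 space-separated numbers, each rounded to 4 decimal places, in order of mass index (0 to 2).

Answer: 5.9454 10.0005 16.0273

Derivation:
Step 0: x=[7.0000 9.0000 16.0000] v=[0.0000 0.0000 0.0000]
Step 1: x=[6.6250 9.6250 15.8750] v=[-1.5000 2.5000 -0.5000]
Step 2: x=[6.0000 10.6563 15.6719] v=[-2.5000 4.1250 -0.8125]
Step 3: x=[5.3320 11.7325 15.4678] v=[-2.6719 4.3047 -0.8164]
Step 4: x=[4.8391 12.4755 15.3428] v=[-1.9717 2.9721 -0.5002]
Step 5: x=[4.6757 12.6224 15.3511] v=[-0.6535 0.5876 0.0330]
Step 6: x=[4.8807 12.1171 15.5013] v=[0.8199 -2.0214 0.6008]
Step 7: x=[5.3652 11.1302 15.7525] v=[1.9381 -3.9475 1.0048]
Step 8: x=[5.9454 10.0005 16.0273] v=[2.3206 -4.5189 1.0992]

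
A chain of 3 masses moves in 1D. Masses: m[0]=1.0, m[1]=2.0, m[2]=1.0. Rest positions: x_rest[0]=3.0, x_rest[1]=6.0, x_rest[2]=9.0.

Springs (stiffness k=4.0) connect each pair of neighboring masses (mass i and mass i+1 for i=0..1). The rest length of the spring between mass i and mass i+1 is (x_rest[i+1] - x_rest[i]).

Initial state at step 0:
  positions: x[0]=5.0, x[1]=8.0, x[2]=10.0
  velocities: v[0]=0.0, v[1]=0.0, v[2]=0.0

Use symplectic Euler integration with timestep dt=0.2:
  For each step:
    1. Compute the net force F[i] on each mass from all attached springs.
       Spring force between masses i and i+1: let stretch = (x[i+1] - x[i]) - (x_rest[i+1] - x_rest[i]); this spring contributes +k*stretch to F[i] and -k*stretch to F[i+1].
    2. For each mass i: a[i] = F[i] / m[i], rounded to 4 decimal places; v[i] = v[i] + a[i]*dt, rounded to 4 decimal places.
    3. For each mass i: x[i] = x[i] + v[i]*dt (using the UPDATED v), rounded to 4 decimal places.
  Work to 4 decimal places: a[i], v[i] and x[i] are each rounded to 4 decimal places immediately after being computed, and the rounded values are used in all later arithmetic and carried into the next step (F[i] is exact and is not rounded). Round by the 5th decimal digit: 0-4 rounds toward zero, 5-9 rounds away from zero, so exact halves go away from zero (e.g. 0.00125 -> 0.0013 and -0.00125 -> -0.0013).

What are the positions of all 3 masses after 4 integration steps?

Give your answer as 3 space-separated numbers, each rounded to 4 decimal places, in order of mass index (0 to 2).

Step 0: x=[5.0000 8.0000 10.0000] v=[0.0000 0.0000 0.0000]
Step 1: x=[5.0000 7.9200 10.1600] v=[0.0000 -0.4000 0.8000]
Step 2: x=[4.9872 7.7856 10.4416] v=[-0.0640 -0.6720 1.4080]
Step 3: x=[4.9421 7.6398 10.7782] v=[-0.2253 -0.7290 1.6832]
Step 4: x=[4.8487 7.5293 11.0927] v=[-0.4671 -0.5527 1.5725]

Answer: 4.8487 7.5293 11.0927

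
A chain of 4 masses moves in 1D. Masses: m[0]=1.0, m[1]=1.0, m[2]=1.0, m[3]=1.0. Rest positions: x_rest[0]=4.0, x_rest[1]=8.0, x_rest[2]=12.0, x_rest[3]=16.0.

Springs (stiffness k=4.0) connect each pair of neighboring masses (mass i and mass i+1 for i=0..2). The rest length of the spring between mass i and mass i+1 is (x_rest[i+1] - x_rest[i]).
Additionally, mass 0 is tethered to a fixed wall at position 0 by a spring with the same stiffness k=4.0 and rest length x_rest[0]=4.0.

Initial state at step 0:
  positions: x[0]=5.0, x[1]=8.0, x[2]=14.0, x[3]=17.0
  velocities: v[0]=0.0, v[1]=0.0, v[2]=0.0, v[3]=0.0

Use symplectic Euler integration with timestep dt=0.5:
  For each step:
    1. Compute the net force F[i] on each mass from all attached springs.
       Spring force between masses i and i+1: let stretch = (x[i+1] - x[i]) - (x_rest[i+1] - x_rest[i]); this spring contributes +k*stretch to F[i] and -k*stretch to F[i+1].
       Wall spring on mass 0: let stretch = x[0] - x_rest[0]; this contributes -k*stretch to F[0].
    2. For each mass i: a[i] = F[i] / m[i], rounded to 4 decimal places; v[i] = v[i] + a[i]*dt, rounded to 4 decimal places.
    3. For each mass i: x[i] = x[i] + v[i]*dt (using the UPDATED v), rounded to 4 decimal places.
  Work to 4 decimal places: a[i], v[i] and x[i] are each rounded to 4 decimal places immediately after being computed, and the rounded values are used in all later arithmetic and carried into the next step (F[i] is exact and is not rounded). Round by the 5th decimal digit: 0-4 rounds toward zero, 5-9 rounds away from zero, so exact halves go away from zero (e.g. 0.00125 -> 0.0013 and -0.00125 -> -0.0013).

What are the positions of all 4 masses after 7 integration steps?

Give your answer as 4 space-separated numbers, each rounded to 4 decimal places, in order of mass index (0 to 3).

Step 0: x=[5.0000 8.0000 14.0000 17.0000] v=[0.0000 0.0000 0.0000 0.0000]
Step 1: x=[3.0000 11.0000 11.0000 18.0000] v=[-4.0000 6.0000 -6.0000 2.0000]
Step 2: x=[6.0000 6.0000 15.0000 16.0000] v=[6.0000 -10.0000 8.0000 -4.0000]
Step 3: x=[3.0000 10.0000 11.0000 17.0000] v=[-6.0000 8.0000 -8.0000 2.0000]
Step 4: x=[4.0000 8.0000 12.0000 16.0000] v=[2.0000 -4.0000 2.0000 -2.0000]
Step 5: x=[5.0000 6.0000 13.0000 15.0000] v=[2.0000 -4.0000 2.0000 -2.0000]
Step 6: x=[2.0000 10.0000 9.0000 16.0000] v=[-6.0000 8.0000 -8.0000 2.0000]
Step 7: x=[5.0000 5.0000 13.0000 14.0000] v=[6.0000 -10.0000 8.0000 -4.0000]

Answer: 5.0000 5.0000 13.0000 14.0000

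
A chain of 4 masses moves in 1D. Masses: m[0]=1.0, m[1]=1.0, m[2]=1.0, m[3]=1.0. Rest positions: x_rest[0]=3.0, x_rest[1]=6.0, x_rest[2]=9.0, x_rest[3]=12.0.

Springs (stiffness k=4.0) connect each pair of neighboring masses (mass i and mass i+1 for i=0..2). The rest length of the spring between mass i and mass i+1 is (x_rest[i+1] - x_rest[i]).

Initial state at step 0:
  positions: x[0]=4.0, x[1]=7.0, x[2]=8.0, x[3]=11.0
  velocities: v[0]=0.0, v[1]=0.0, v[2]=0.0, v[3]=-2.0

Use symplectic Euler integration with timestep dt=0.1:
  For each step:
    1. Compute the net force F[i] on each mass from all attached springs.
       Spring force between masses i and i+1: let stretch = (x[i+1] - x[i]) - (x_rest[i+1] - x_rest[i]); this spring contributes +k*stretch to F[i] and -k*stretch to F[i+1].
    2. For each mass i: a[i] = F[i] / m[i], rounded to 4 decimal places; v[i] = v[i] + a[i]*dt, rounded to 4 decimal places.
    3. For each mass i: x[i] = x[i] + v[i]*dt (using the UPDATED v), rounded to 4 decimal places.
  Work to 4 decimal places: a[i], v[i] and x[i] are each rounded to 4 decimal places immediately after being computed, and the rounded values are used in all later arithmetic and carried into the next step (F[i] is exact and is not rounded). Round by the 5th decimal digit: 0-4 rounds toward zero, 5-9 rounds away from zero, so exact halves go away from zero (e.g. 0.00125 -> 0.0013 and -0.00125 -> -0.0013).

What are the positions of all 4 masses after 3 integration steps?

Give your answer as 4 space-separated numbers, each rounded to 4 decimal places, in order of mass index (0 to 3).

Answer: 3.9845 6.5664 8.4022 10.4469

Derivation:
Step 0: x=[4.0000 7.0000 8.0000 11.0000] v=[0.0000 0.0000 0.0000 -2.0000]
Step 1: x=[4.0000 6.9200 8.0800 10.8000] v=[0.0000 -0.8000 0.8000 -2.0000]
Step 2: x=[3.9968 6.7696 8.2224 10.6112] v=[-0.0320 -1.5040 1.4240 -1.8880]
Step 3: x=[3.9845 6.5664 8.4022 10.4469] v=[-0.1229 -2.0320 1.7984 -1.6435]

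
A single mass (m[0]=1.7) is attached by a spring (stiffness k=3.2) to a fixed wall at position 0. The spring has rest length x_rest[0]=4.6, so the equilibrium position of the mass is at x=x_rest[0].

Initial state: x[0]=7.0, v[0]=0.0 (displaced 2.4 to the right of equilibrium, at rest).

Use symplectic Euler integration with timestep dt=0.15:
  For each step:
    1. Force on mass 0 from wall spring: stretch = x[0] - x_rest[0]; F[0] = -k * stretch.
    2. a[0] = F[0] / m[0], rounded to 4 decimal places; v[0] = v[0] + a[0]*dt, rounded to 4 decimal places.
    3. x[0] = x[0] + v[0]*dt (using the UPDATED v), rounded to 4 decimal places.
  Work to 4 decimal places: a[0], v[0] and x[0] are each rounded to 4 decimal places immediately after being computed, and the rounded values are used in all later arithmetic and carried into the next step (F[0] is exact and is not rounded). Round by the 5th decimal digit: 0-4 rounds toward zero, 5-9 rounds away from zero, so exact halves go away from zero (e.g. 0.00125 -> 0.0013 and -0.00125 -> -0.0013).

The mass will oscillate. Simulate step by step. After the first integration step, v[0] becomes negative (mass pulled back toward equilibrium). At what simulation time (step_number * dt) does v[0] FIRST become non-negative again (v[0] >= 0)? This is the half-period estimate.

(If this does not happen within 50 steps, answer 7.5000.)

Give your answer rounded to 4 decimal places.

Step 0: x=[7.0000] v=[0.0000]
Step 1: x=[6.8984] v=[-0.6776]
Step 2: x=[6.6994] v=[-1.3266]
Step 3: x=[6.4115] v=[-1.9194]
Step 4: x=[6.0469] v=[-2.4309]
Step 5: x=[5.6210] v=[-2.8394]
Step 6: x=[5.1518] v=[-3.1277]
Step 7: x=[4.6593] v=[-3.2835]
Step 8: x=[4.1643] v=[-3.3002]
Step 9: x=[3.6877] v=[-3.1772]
Step 10: x=[3.2498] v=[-2.9196]
Step 11: x=[2.8690] v=[-2.5384]
Step 12: x=[2.5616] v=[-2.0496]
Step 13: x=[2.3405] v=[-1.4741]
Step 14: x=[2.2151] v=[-0.8361]
Step 15: x=[2.1907] v=[-0.1627]
Step 16: x=[2.2683] v=[0.5176]
First v>=0 after going negative at step 16, time=2.4000

Answer: 2.4000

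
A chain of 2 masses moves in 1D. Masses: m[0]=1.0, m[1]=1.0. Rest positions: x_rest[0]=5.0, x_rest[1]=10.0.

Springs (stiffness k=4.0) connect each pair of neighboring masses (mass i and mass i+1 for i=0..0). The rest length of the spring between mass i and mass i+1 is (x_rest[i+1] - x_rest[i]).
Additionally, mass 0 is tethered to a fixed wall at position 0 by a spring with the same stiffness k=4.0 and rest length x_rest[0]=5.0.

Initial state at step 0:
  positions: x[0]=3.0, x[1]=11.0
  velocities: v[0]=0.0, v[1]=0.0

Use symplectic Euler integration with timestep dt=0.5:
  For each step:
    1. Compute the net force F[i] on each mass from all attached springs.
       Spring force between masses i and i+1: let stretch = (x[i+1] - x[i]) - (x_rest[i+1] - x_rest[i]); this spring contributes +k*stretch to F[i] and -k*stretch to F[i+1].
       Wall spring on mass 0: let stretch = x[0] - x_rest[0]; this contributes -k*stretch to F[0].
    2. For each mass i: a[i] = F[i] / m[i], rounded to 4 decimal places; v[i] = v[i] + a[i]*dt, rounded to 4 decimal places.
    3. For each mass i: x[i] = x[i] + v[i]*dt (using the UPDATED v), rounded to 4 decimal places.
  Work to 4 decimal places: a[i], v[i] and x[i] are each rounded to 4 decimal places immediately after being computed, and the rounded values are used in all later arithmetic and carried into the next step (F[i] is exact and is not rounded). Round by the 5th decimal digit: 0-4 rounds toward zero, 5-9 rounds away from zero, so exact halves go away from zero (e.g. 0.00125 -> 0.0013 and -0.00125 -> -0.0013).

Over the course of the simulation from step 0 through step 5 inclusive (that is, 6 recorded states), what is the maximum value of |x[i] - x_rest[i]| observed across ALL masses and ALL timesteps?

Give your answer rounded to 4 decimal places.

Answer: 3.0000

Derivation:
Step 0: x=[3.0000 11.0000] v=[0.0000 0.0000]
Step 1: x=[8.0000 8.0000] v=[10.0000 -6.0000]
Step 2: x=[5.0000 10.0000] v=[-6.0000 4.0000]
Step 3: x=[2.0000 12.0000] v=[-6.0000 4.0000]
Step 4: x=[7.0000 9.0000] v=[10.0000 -6.0000]
Step 5: x=[7.0000 9.0000] v=[0.0000 0.0000]
Max displacement = 3.0000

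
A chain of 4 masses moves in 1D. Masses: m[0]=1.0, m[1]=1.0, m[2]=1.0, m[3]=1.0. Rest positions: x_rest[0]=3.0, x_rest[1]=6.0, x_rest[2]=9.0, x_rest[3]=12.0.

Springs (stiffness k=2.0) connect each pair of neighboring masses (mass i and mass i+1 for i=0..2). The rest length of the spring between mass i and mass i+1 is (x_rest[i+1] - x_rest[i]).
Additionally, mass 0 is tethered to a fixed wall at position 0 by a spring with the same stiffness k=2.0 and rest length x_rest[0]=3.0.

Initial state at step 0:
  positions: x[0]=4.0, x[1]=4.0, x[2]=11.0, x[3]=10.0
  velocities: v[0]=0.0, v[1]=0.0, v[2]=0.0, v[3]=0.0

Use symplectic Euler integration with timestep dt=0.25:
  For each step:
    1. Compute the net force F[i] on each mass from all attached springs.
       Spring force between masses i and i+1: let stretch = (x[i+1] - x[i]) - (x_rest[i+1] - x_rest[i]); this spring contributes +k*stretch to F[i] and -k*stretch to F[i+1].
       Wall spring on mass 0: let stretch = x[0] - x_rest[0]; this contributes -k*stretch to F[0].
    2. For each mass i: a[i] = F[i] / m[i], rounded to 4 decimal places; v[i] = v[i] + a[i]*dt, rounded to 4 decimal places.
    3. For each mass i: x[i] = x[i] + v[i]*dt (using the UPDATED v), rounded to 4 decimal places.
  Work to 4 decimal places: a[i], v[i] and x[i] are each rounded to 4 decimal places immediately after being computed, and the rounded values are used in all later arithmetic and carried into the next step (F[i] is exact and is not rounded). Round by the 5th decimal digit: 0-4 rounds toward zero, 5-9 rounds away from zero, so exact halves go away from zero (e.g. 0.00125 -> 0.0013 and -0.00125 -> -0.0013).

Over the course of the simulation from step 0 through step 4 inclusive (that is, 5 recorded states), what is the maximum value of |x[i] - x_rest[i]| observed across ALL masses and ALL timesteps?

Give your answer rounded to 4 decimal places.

Answer: 2.8523

Derivation:
Step 0: x=[4.0000 4.0000 11.0000 10.0000] v=[0.0000 0.0000 0.0000 0.0000]
Step 1: x=[3.5000 4.8750 10.0000 10.5000] v=[-2.0000 3.5000 -4.0000 2.0000]
Step 2: x=[2.7344 6.2188 8.4219 11.3125] v=[-3.0625 5.3750 -6.3125 3.2500]
Step 3: x=[2.0625 7.4024 6.9297 12.1387] v=[-2.6875 4.7344 -5.9688 3.3047]
Step 4: x=[1.8003 7.8594 6.1477 12.6888] v=[-1.0488 1.8281 -3.1280 2.2002]
Max displacement = 2.8523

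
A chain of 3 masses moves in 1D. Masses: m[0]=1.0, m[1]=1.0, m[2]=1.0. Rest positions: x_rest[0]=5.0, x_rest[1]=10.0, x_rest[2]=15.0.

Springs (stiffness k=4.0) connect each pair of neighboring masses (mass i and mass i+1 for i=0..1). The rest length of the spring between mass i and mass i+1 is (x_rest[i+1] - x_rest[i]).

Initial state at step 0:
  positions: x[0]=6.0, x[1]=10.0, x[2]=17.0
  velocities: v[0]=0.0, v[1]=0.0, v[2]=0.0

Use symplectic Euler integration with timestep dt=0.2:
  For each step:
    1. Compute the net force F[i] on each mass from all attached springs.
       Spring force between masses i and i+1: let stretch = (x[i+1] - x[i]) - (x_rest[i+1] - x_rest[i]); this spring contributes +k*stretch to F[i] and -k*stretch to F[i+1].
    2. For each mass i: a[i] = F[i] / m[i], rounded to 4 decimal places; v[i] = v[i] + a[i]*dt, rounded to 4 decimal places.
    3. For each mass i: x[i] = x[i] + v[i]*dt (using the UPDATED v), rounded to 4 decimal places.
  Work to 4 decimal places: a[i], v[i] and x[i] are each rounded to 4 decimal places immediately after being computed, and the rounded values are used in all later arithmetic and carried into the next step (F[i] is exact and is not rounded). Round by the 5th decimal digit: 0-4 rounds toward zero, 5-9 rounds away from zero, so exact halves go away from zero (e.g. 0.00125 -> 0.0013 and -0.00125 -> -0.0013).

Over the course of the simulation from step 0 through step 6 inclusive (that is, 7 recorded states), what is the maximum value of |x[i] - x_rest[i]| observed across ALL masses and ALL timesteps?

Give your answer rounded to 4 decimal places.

Step 0: x=[6.0000 10.0000 17.0000] v=[0.0000 0.0000 0.0000]
Step 1: x=[5.8400 10.4800 16.6800] v=[-0.8000 2.4000 -1.6000]
Step 2: x=[5.6224 11.2096 16.1680] v=[-1.0880 3.6480 -2.5600]
Step 3: x=[5.4988 11.8386 15.6627] v=[-0.6182 3.1450 -2.5267]
Step 4: x=[5.5895 12.0651 15.3455] v=[0.4536 1.1324 -1.5860]
Step 5: x=[5.9163 11.7803 15.3034] v=[1.6341 -1.4238 -0.2103]
Step 6: x=[6.3814 11.1210 15.4976] v=[2.3253 -3.2965 0.9712]
Max displacement = 2.0651

Answer: 2.0651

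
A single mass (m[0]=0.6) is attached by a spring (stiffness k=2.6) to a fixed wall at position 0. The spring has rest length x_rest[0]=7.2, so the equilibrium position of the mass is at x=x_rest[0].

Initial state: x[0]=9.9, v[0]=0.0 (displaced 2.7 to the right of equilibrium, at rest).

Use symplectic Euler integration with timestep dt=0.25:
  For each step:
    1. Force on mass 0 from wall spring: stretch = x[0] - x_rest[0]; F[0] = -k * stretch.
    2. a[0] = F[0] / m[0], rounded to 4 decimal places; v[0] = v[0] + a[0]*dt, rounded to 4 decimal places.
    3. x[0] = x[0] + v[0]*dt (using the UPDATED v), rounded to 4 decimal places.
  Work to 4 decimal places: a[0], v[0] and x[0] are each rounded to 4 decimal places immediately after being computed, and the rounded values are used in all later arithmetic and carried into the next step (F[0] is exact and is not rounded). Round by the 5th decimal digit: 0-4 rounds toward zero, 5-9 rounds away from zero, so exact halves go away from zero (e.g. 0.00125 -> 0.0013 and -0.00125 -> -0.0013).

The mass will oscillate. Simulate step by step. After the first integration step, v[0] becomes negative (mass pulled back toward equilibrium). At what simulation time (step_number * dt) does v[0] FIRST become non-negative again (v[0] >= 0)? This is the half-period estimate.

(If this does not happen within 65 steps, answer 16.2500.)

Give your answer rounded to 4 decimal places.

Step 0: x=[9.9000] v=[0.0000]
Step 1: x=[9.1688] v=[-2.9250]
Step 2: x=[7.9043] v=[-5.0579]
Step 3: x=[6.4491] v=[-5.8209]
Step 4: x=[5.1973] v=[-5.0074]
Step 5: x=[4.4879] v=[-2.8378]
Step 6: x=[4.5130] v=[0.1003]
First v>=0 after going negative at step 6, time=1.5000

Answer: 1.5000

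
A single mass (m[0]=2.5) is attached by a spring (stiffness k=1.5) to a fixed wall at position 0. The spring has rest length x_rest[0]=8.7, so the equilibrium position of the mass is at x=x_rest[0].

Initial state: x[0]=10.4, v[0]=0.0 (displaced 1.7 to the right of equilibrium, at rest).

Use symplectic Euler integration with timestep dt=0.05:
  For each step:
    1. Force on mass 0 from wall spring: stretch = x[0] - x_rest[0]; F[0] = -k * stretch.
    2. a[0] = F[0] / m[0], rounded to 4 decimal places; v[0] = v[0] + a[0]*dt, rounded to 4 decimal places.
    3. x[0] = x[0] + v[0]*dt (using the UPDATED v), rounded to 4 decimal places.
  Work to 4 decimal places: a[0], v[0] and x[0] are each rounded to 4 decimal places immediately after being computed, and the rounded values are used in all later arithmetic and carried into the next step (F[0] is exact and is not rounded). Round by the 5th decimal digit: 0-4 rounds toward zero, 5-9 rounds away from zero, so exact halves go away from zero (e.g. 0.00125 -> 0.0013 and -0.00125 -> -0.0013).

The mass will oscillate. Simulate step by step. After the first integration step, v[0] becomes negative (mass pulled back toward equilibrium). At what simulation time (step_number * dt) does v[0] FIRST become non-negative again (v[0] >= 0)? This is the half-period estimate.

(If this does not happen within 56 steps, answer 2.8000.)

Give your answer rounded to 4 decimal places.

Step 0: x=[10.4000] v=[0.0000]
Step 1: x=[10.3975] v=[-0.0510]
Step 2: x=[10.3924] v=[-0.1019]
Step 3: x=[10.3848] v=[-0.1527]
Step 4: x=[10.3746] v=[-0.2032]
Step 5: x=[10.3619] v=[-0.2534]
Step 6: x=[10.3467] v=[-0.3033]
Step 7: x=[10.3291] v=[-0.3527]
Step 8: x=[10.3090] v=[-0.4016]
Step 9: x=[10.2865] v=[-0.4499]
Step 10: x=[10.2616] v=[-0.4975]
Step 11: x=[10.2344] v=[-0.5444]
Step 12: x=[10.2049] v=[-0.5904]
Step 13: x=[10.1731] v=[-0.6355]
Step 14: x=[10.1391] v=[-0.6797]
Step 15: x=[10.1030] v=[-0.7229]
Step 16: x=[10.0648] v=[-0.7650]
Step 17: x=[10.0245] v=[-0.8059]
Step 18: x=[9.9822] v=[-0.8456]
Step 19: x=[9.9380] v=[-0.8841]
Step 20: x=[9.8919] v=[-0.9212]
Step 21: x=[9.8441] v=[-0.9570]
Step 22: x=[9.7945] v=[-0.9913]
Step 23: x=[9.7433] v=[-1.0241]
Step 24: x=[9.6905] v=[-1.0554]
Step 25: x=[9.6362] v=[-1.0851]
Step 26: x=[9.5805] v=[-1.1132]
Step 27: x=[9.5235] v=[-1.1396]
Step 28: x=[9.4653] v=[-1.1643]
Step 29: x=[9.4059] v=[-1.1873]
Step 30: x=[9.3455] v=[-1.2085]
Step 31: x=[9.2841] v=[-1.2279]
Step 32: x=[9.2218] v=[-1.2454]
Step 33: x=[9.1587] v=[-1.2611]
Step 34: x=[9.0950] v=[-1.2749]
Step 35: x=[9.0307] v=[-1.2868]
Step 36: x=[8.9659] v=[-1.2967]
Step 37: x=[8.9007] v=[-1.3047]
Step 38: x=[8.8352] v=[-1.3107]
Step 39: x=[8.7695] v=[-1.3148]
Step 40: x=[8.7037] v=[-1.3169]
Step 41: x=[8.6379] v=[-1.3170]
Step 42: x=[8.5721] v=[-1.3151]
Step 43: x=[8.5065] v=[-1.3113]
Step 44: x=[8.4412] v=[-1.3055]
Step 45: x=[8.3763] v=[-1.2977]
Step 46: x=[8.3119] v=[-1.2880]
Step 47: x=[8.2481] v=[-1.2764]
Step 48: x=[8.1850] v=[-1.2628]
Step 49: x=[8.1226] v=[-1.2474]
Step 50: x=[8.0611] v=[-1.2301]
Step 51: x=[8.0006] v=[-1.2109]
Step 52: x=[7.9411] v=[-1.1899]
Step 53: x=[7.8827] v=[-1.1671]
Step 54: x=[7.8256] v=[-1.1426]
Step 55: x=[7.7698] v=[-1.1164]
Step 56: x=[7.7154] v=[-1.0885]
v[0] did not become non-negative within 56 steps; using fallback time=2.8000

Answer: 2.8000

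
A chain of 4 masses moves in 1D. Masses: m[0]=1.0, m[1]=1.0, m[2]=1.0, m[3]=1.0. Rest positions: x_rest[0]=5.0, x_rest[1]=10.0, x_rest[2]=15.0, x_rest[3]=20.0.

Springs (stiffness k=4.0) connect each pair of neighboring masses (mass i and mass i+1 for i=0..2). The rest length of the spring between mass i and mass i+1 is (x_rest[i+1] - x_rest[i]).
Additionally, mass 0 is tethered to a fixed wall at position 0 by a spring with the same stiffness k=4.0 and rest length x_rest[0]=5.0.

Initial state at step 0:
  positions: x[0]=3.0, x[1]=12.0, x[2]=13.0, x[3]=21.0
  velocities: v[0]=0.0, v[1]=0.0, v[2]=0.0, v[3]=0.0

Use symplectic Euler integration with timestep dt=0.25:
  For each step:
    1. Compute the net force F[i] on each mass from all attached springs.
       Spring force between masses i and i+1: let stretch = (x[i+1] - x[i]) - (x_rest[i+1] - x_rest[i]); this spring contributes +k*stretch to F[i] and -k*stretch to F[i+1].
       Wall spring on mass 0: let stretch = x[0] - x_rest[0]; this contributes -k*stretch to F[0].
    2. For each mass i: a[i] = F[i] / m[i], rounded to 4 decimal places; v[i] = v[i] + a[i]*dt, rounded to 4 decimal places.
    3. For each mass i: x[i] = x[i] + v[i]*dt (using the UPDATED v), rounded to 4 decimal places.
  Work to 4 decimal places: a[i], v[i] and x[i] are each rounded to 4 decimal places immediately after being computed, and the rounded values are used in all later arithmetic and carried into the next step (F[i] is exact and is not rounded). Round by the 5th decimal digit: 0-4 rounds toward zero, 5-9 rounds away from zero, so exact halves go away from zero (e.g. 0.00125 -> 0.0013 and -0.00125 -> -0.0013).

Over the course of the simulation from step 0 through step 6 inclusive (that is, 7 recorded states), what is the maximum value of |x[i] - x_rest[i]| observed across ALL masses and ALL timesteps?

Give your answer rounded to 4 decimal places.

Answer: 2.9756

Derivation:
Step 0: x=[3.0000 12.0000 13.0000 21.0000] v=[0.0000 0.0000 0.0000 0.0000]
Step 1: x=[4.5000 10.0000 14.7500 20.2500] v=[6.0000 -8.0000 7.0000 -3.0000]
Step 2: x=[6.2500 7.8125 16.6875 19.3750] v=[7.0000 -8.7500 7.7500 -3.5000]
Step 3: x=[6.8281 7.4531 17.0781 19.0781] v=[2.3125 -1.4375 1.5625 -1.1875]
Step 4: x=[5.8555 9.3437 15.5625 19.5312] v=[-3.8906 7.5625 -6.0625 1.8125]
Step 5: x=[4.2910 11.9170 13.4844 20.2422] v=[-6.2579 10.2931 -8.3126 2.8438]
Step 6: x=[3.5603 12.9756 12.7039 20.5137] v=[-2.9229 4.2345 -3.1222 1.0860]
Max displacement = 2.9756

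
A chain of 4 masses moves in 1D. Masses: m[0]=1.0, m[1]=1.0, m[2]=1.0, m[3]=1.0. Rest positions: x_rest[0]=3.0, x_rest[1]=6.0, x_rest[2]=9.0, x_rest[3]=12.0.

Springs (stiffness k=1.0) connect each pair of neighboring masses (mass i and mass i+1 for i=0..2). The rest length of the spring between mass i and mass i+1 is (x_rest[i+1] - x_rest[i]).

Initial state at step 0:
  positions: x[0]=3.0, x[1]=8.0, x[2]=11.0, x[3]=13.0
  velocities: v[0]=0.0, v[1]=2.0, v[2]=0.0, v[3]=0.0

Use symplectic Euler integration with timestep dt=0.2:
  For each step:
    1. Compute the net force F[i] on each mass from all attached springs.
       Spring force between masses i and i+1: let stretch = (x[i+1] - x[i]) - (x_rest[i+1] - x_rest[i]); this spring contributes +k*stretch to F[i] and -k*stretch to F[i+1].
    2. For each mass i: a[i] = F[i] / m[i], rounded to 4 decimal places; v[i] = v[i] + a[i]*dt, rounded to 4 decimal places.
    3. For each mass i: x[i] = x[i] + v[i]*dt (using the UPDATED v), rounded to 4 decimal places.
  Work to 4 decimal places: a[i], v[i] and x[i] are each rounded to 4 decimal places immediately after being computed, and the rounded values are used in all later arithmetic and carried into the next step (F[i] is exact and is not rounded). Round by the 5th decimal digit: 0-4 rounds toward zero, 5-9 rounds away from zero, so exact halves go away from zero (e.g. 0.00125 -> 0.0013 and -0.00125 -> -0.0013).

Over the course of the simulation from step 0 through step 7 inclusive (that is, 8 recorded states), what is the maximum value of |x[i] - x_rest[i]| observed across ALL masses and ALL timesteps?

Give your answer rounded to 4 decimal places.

Answer: 2.6350

Derivation:
Step 0: x=[3.0000 8.0000 11.0000 13.0000] v=[0.0000 2.0000 0.0000 0.0000]
Step 1: x=[3.0800 8.3200 10.9600 13.0400] v=[0.4000 1.6000 -0.2000 0.2000]
Step 2: x=[3.2496 8.5360 10.8976 13.1168] v=[0.8480 1.0800 -0.3120 0.3840]
Step 3: x=[3.5107 8.6350 10.8295 13.2248] v=[1.3053 0.4950 -0.3405 0.5402]
Step 4: x=[3.8567 8.6168 10.7694 13.3570] v=[1.7302 -0.0910 -0.3003 0.6611]
Step 5: x=[4.2731 8.4943 10.7267 13.5057] v=[2.0822 -0.6125 -0.2133 0.7436]
Step 6: x=[4.7384 8.2922 10.7059 13.6633] v=[2.3264 -1.0103 -0.1040 0.7878]
Step 7: x=[5.2258 8.0445 10.7068 13.8226] v=[2.4372 -1.2383 0.0047 0.7963]
Max displacement = 2.6350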